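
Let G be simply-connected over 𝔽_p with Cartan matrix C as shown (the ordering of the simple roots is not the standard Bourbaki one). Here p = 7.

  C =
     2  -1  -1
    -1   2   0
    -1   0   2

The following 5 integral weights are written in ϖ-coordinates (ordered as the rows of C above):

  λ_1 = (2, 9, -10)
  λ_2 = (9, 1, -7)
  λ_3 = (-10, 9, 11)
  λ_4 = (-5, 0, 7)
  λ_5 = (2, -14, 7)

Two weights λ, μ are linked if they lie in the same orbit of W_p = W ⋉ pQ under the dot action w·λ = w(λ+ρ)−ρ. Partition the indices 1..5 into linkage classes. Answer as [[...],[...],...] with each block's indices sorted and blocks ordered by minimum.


Dynkin diagram of C (from the 4 off-diagonal −1 entries): A_3.

Alcove-folded reps (p=7, 5 weights, presented ϖ-order):

  λ_1 → (1, 2, 3);  λ_2 → (1, 3, 1);  λ_3 → (1, 3, 1);  λ_4 → (1, 2, 3);  λ_5 → (1, 2, 3)

2 distinct reps among the 5 weights ⇒ 2 W_7-linkage classes:

[[1, 4, 5], [2, 3]]


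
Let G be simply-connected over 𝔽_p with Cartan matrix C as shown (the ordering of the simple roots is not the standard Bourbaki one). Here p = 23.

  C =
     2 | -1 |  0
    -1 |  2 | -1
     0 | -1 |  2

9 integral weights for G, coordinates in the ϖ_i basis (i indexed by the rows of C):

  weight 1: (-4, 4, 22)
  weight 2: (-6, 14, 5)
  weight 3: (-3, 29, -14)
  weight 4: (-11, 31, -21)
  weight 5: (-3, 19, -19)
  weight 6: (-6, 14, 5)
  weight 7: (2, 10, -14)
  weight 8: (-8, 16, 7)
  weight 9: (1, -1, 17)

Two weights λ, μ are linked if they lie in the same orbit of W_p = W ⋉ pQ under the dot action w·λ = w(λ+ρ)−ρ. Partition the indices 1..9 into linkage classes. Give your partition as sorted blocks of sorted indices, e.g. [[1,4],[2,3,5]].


Root system A_3: the 3×3 matrix C matches after relabeling.

Each λ_j+ρ reduced to Ā_23; 3-tuples below use C's row order:

  λ_1 → (2, 0, 18);  λ_2 → (5, 10, 6);  λ_3 → (5, 10, 6);  λ_4 → (1, 2, 11);  λ_5 → (2, 0, 18);  λ_6 → (5, 10, 6);  λ_7 → (1, 2, 11);  λ_8 → (5, 10, 6);  λ_9 → (2, 0, 18)

Partition of {1..9} into 3 W_23-dot-orbits:

[[1, 5, 9], [2, 3, 6, 8], [4, 7]]


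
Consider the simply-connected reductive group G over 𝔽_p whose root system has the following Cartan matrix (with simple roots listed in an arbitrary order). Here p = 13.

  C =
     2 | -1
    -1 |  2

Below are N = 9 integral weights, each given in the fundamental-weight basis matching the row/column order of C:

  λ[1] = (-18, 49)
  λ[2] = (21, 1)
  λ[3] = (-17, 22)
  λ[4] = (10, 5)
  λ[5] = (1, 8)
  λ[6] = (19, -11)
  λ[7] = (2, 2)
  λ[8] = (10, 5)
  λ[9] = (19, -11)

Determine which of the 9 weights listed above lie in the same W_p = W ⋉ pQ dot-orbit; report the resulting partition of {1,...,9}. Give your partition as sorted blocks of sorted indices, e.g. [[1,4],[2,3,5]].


Dynkin diagram of C (from the 2 off-diagonal −1 entries): A_2.

W_13-reps of the 9 weights in Ā_13 (same 2-coord order as C):

  λ_1+ρ ↦ (7, 2);  λ_2+ρ ↦ (2, 9);  λ_3+ρ ↦ (3, 3);  λ_4+ρ ↦ (7, 2);  λ_5+ρ ↦ (2, 9);  λ_6+ρ ↦ (3, 3);  λ_7+ρ ↦ (3, 3);  λ_8+ρ ↦ (7, 2);  λ_9+ρ ↦ (3, 3)

Grouping the 9 weights by Ā_13-representative: 3 linkage classes.

[[1, 4, 8], [2, 5], [3, 6, 7, 9]]


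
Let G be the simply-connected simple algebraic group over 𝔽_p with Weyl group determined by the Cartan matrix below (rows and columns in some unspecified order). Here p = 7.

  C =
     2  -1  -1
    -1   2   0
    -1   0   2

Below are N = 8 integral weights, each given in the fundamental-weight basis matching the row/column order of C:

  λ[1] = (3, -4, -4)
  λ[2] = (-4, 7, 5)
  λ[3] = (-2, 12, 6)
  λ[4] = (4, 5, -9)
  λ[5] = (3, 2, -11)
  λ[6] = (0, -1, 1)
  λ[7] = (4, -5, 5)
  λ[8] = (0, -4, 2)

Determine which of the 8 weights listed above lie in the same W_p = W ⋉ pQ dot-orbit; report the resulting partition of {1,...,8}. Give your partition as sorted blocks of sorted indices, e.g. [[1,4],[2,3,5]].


C ↔ A_3 under row/col permutation; |W(A_3)| = 24.

Folding the 8 weights λ_j+ρ into Ā_7 (reps in the given 3-coord order):

  [1] (2, 1, 1);  [2] (2, 1, 1);  [3] (0, 5, 1);  [4] (2, 1, 1);  [5] (3, 0, 1);  [6] (1, 0, 2);  [7] (1, 0, 2);  [8] (2, 1, 1)

These 8 weights hit 4 W_7-dot-orbits; sizes (4, 1, 1, 2):

[[1, 2, 4, 8], [3], [5], [6, 7]]


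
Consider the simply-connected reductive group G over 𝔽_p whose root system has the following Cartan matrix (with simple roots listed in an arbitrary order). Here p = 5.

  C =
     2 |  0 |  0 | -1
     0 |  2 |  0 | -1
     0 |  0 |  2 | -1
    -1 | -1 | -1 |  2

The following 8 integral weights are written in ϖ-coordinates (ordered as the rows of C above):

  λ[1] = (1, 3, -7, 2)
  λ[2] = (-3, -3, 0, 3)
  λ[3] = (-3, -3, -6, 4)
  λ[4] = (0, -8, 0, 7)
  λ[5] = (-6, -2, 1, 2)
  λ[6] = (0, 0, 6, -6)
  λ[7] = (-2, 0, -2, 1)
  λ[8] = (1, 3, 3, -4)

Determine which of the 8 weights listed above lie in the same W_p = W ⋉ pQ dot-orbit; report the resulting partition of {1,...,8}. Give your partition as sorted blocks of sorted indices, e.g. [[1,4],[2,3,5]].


Dynkin diagram of C (from the 6 off-diagonal −1 entries): D_4.

Each λ_j+ρ reduced to Ā_5; 4-tuples below use C's row order:

  [1] (1, 1, 1, 0)
  [2] (2, 2, 1, 0)
  [3] (2, 2, 1, 0)
  [4] (1, 1, 1, 0)
  [5] (2, 2, 1, 0)
  [6] (1, 1, 1, 0)
  [7] (1, 1, 1, 0)
  [8] (1, 1, 1, 0)

Grouping the 8 weights by Ā_5-representative: 2 linkage classes.

[[1, 4, 6, 7, 8], [2, 3, 5]]


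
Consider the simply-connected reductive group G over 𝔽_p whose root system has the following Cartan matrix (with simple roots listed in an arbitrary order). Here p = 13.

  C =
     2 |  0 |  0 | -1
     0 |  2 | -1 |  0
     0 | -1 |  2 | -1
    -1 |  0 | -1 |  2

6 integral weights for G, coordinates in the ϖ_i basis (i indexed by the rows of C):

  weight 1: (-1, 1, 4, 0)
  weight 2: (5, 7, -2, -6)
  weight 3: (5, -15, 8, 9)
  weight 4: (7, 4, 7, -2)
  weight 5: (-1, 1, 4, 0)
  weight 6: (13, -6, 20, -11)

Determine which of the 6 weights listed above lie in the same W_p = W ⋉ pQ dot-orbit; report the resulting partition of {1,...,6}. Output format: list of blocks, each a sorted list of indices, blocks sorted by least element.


A_4 Cartan matrix, 4 simple roots permuted; ρ=(1,1,1,1).

Alcove-folded reps (p=13, 6 weights, presented ϖ-order):

    λ_1+ρ ↦ (0, 2, 5, 1)
    λ_2+ρ ↦ (0, 2, 5, 1)
    λ_3+ρ ↦ (5, 3, 1, 1)
    λ_4+ρ ↦ (0, 2, 5, 1)
    λ_5+ρ ↦ (0, 2, 5, 1)
    λ_6+ρ ↦ (5, 3, 1, 1)

The 6 indices split into 2 linkage classes (same alcove rep ⇔ same W_13-dot-orbit):

[[1, 2, 4, 5], [3, 6]]


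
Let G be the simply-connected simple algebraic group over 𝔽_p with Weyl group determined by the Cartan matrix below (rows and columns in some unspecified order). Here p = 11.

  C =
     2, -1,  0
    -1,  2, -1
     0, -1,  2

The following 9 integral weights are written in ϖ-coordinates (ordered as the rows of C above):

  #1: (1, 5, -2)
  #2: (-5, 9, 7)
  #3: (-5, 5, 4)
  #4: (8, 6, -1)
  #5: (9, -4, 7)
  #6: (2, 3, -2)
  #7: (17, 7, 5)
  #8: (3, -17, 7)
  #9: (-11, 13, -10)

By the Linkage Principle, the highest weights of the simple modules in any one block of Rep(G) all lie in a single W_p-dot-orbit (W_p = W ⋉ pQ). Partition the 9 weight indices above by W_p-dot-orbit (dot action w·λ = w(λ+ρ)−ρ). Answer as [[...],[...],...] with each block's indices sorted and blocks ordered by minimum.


Cartan matrix: type A_3 (|W|=24); un-permuting the 3 rows.

W_11-reps of the 9 weights in Ā_11 (same 3-coord order as C):

  [1] (2, 5, 1)
  [2] (3, 3, 1)
  [3] (4, 2, 5)
  [4] (4, 2, 5)
  [5] (3, 3, 1)
  [6] (3, 3, 1)
  [7] (3, 3, 1)
  [8] (3, 3, 1)
  [9] (2, 5, 1)

3 distinct reps among the 9 weights ⇒ 3 W_11-linkage classes:

[[1, 9], [2, 5, 6, 7, 8], [3, 4]]


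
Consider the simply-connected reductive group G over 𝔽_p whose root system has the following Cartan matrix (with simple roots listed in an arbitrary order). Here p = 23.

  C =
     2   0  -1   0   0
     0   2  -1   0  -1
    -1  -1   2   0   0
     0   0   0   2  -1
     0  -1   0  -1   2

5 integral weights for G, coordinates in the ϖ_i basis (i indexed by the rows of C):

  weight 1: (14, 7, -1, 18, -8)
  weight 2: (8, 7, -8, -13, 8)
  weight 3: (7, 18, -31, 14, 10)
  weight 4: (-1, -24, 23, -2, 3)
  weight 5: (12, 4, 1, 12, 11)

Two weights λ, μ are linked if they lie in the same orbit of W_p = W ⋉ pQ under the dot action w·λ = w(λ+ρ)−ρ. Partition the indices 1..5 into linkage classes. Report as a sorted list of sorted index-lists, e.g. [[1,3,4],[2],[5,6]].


A_5 Cartan matrix, 5 simple roots permuted; ρ=(1,1,1,1,1).

Ā_23 reps of the 5 weights (A_5, coords as presented):

  1: (3, 1, 0, 0, 7) · 2: (2, 2, 5, 9, 1) · 3: (3, 1, 0, 0, 7) · 4: (1, 3, 0, 18, 1) · 5: (2, 2, 5, 9, 1)

Linkage partition of the 5 weights (3 classes, p=23):

[[1, 3], [2, 5], [4]]


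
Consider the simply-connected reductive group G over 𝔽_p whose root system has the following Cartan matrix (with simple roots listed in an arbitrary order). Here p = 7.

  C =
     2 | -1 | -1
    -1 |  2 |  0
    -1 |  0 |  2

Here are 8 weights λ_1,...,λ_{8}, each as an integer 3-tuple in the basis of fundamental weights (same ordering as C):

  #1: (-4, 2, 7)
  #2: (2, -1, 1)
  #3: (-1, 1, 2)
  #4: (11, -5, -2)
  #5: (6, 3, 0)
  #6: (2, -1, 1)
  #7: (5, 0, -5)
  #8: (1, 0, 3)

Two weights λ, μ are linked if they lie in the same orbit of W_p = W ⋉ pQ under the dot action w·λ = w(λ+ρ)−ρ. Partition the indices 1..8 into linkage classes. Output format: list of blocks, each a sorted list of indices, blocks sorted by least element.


Cartan matrix: type A_3 (|W|=24); un-permuting the 3 rows.

Alcove-folded reps (p=7, 8 weights, presented ϖ-order):

  [1] (2, 1, 4) · [2] (3, 0, 2) · [3] (0, 2, 3) · [4] (2, 1, 4) · [5] (2, 1, 4) · [6] (3, 0, 2) · [7] (2, 1, 4) · [8] (2, 1, 4)

3 distinct reps among the 8 weights ⇒ 3 W_7-linkage classes:

[[1, 4, 5, 7, 8], [2, 6], [3]]


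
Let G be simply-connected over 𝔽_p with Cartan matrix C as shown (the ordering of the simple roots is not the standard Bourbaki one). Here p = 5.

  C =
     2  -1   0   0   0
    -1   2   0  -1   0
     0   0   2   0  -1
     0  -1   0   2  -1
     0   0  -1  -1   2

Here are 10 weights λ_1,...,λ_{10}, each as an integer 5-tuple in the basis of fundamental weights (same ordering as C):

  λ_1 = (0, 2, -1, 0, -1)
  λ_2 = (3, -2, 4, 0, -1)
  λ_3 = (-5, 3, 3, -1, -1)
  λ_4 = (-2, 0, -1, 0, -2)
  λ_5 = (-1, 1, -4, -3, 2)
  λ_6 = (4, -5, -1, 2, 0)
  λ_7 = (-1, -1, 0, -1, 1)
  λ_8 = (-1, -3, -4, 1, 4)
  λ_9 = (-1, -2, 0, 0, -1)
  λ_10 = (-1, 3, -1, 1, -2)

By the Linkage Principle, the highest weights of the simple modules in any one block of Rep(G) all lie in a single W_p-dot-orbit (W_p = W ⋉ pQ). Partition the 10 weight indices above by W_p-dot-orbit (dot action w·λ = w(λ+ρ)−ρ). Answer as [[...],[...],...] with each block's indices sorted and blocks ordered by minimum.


Cartan matrix: type A_5 (|W|=720); un-permuting the 5 rows.

Each λ_j+ρ reduced to Ā_5; 5-tuples below use C's row order:

  λ_1 → (1, 3, 0, 1, 0) · λ_2 → (1, 0, 1, 0, 0) · λ_3 → (1, 0, 1, 0, 0) · λ_4 → (1, 0, 1, 0, 0) · λ_5 → (0, 0, 1, 0, 2) · λ_6 → (1, 3, 0, 1, 0) · λ_7 → (0, 0, 1, 0, 2) · λ_8 → (0, 0, 1, 0, 2) · λ_9 → (1, 0, 1, 0, 0) · λ_10 → (1, 3, 0, 1, 0)

Linkage partition of the 10 weights (3 classes, p=5):

[[1, 6, 10], [2, 3, 4, 9], [5, 7, 8]]


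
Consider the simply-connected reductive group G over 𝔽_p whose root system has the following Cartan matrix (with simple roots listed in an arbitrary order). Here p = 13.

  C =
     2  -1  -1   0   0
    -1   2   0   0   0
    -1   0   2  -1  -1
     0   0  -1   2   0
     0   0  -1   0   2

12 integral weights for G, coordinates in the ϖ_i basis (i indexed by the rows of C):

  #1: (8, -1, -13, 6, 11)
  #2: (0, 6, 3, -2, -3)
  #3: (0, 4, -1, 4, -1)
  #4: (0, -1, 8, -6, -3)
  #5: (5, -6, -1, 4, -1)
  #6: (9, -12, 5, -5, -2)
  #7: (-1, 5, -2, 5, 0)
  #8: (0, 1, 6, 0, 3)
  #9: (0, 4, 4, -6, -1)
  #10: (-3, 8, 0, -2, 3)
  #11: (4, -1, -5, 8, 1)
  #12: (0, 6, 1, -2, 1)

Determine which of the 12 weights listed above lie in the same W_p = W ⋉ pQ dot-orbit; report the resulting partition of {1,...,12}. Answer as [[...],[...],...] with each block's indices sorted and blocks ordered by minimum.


C ↔ D_5 under row/col permutation; |W(D_5)| = 1920.

λ_j+ρ reflected into Ā_13 (⟨·,θ^∨⟩≤13); 5-tuples as given:

  [1] (3, 0, 1, 5, 0);  [2] (0, 7, 1, 1, 2);  [3] (1, 5, 0, 5, 0);  [4] (1, 0, 2, 5, 2);  [5] (1, 5, 0, 5, 0);  [6] (0, 7, 1, 1, 2);  [7] (1, 5, 0, 5, 0);  [8] (0, 7, 1, 1, 2);  [9] (1, 5, 0, 5, 0);  [10] (0, 7, 1, 1, 2);  [11] (1, 0, 2, 5, 2);  [12] (0, 7, 1, 1, 2)

Grouping the 12 weights by Ā_13-representative: 4 linkage classes.

[[1], [2, 6, 8, 10, 12], [3, 5, 7, 9], [4, 11]]


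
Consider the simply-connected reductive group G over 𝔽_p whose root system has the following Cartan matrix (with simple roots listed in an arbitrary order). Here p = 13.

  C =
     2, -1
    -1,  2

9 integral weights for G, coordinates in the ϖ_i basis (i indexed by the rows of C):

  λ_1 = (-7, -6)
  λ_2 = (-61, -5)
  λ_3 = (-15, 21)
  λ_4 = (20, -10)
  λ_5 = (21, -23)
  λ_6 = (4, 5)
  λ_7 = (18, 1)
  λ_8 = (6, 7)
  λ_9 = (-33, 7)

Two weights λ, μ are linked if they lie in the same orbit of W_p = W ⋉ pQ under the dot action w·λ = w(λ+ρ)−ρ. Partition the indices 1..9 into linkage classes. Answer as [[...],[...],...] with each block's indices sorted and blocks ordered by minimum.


Type A_2, rank 2, |W|=6; reorder rows/cols to standard.

W_13-reps of the 9 weights in Ā_13 (same 2-coord order as C):

  [1] (5, 6)
  [2] (8, 1)
  [3] (4, 1)
  [4] (4, 1)
  [5] (9, 4)
  [6] (5, 6)
  [7] (5, 6)
  [8] (5, 6)
  [9] (5, 6)

Linkage partition of the 9 weights (4 classes, p=13):

[[1, 6, 7, 8, 9], [2], [3, 4], [5]]


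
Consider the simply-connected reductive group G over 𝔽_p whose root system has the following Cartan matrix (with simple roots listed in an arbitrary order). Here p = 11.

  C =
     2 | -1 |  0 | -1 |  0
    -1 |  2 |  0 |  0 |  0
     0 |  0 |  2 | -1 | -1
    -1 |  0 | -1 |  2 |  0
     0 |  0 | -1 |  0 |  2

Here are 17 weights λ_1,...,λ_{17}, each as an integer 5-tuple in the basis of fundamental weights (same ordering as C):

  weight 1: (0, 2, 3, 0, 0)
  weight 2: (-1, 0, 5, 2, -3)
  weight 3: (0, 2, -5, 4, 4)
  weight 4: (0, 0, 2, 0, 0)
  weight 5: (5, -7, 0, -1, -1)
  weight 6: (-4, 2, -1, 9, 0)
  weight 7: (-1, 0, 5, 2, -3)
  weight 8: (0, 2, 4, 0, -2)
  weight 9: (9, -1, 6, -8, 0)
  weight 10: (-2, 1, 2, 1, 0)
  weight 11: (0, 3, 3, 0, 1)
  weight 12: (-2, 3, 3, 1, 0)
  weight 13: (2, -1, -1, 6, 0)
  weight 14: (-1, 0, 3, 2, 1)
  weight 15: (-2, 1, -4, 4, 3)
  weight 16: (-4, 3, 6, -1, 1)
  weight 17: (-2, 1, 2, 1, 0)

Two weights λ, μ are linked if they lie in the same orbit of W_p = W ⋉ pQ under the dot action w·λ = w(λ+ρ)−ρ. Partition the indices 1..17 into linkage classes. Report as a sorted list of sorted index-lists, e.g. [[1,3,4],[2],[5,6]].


C ↔ A_5 under row/col permutation; |W(A_5)| = 720.

Folding the 17 weights λ_j+ρ into Ā_11 (reps in the given 5-coord order):

  λ_1 → (1, 3, 4, 1, 1)
  λ_2 → (0, 1, 4, 3, 2)
  λ_3 → (1, 3, 4, 1, 1)
  λ_4 → (1, 1, 3, 1, 1)
  λ_5 → (0, 6, 1, 0, 0)
  λ_6 → (3, 0, 0, 7, 1)
  λ_7 → (0, 1, 4, 3, 2)
  λ_8 → (1, 3, 4, 1, 1)
  λ_9 → (3, 0, 0, 7, 1)
  λ_10 → (1, 1, 3, 1, 1)
  λ_11 → (1, 3, 4, 1, 1)
  λ_12 → (1, 3, 4, 1, 1)
  λ_13 → (3, 0, 0, 7, 1)
  λ_14 → (0, 1, 4, 3, 2)
  λ_15 → (1, 1, 3, 1, 1)
  λ_16 → (0, 1, 4, 3, 2)
  λ_17 → (1, 1, 3, 1, 1)

Partition of {1..17} into 5 W_11-dot-orbits:

[[1, 3, 8, 11, 12], [2, 7, 14, 16], [4, 10, 15, 17], [5], [6, 9, 13]]


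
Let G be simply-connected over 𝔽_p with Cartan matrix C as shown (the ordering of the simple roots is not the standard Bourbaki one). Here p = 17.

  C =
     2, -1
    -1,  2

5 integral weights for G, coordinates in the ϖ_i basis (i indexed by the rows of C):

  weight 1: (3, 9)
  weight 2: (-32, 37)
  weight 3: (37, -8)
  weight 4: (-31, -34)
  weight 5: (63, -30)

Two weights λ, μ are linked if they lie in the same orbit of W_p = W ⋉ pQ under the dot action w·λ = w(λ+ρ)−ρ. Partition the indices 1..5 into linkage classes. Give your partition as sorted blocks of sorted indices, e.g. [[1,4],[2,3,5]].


Type A_2, rank 2, |W|=6; reorder rows/cols to standard.

Each λ_j+ρ reduced to Ā_17; 2-tuples below use C's row order:

    1: (4, 10)
    2: (4, 10)
    3: (4, 10)
    4: (4, 1)
    5: (4, 1)

2 distinct reps among the 5 weights ⇒ 2 W_17-linkage classes:

[[1, 2, 3], [4, 5]]


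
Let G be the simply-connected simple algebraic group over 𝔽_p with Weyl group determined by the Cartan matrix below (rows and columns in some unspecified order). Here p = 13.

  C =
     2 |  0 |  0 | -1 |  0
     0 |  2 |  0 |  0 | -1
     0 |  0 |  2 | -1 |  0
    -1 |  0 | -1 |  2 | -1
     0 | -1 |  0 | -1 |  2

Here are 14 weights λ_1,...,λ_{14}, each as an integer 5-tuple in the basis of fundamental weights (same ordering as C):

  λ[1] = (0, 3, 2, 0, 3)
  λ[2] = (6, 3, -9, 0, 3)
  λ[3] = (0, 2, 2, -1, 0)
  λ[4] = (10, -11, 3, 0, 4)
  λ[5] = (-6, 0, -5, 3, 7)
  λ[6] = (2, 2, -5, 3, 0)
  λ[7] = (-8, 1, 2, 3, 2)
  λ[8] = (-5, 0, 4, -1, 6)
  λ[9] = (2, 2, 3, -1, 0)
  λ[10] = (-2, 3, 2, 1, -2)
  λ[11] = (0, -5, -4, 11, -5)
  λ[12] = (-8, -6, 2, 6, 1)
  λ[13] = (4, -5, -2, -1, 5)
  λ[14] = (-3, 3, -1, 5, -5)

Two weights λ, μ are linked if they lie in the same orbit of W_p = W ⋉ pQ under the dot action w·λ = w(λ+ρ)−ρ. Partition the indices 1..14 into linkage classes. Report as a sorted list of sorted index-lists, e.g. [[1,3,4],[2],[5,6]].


Cartan matrix: type D_5 (|W|=1920); un-permuting the 5 rows.

W_13-reps of the 14 weights in Ā_13 (same 5-coord order as C):

  [1] (1, 3, 3, 0, 1) · [2] (0, 1, 1, 4, 0) · [3] (1, 3, 3, 0, 1) · [4] (3, 3, 4, 0, 1) · [5] (0, 1, 1, 4, 0) · [6] (3, 3, 4, 0, 1) · [7] (4, 2, 0, 3, 0) · [8] (0, 1, 1, 4, 0) · [9] (3, 3, 4, 0, 1) · [10] (1, 3, 3, 0, 1) · [11] (1, 3, 3, 0, 1) · [12] (4, 2, 0, 3, 0) · [13] (4, 4, 0, 1, 1) · [14] (2, 0, 0, 0, 4)

These 14 weights hit 6 W_13-dot-orbits; sizes (4, 3, 3, 2, 1, 1):

[[1, 3, 10, 11], [2, 5, 8], [4, 6, 9], [7, 12], [13], [14]]


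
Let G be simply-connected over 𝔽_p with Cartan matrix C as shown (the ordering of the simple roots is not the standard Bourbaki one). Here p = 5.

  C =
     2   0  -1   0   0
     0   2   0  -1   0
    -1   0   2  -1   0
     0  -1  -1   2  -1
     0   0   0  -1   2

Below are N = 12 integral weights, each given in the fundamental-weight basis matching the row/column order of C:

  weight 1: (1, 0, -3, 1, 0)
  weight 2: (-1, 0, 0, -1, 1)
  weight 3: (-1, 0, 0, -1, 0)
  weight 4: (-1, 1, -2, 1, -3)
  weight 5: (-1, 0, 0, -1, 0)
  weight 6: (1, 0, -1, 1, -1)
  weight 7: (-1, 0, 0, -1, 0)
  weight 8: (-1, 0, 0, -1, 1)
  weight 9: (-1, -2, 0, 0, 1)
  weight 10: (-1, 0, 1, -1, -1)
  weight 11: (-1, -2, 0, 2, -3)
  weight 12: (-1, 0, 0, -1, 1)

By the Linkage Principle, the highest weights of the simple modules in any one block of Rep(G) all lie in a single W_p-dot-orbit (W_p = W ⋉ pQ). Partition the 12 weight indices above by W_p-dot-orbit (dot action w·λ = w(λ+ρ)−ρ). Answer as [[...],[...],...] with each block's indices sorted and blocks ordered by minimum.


C ↔ D_5 under row/col permutation; |W(D_5)| = 1920.

Folding the 12 weights λ_j+ρ into Ā_5 (reps in the given 5-coord order):

  [1] (0, 1, 1, 0, 1) · [2] (0, 1, 1, 0, 2) · [3] (0, 1, 1, 0, 1) · [4] (0, 1, 1, 0, 1) · [5] (0, 1, 1, 0, 1) · [6] (0, 1, 2, 0, 0) · [7] (0, 1, 1, 0, 1) · [8] (0, 1, 1, 0, 2) · [9] (0, 1, 1, 0, 2) · [10] (0, 1, 2, 0, 0) · [11] (0, 1, 1, 0, 2) · [12] (0, 1, 1, 0, 2)

Partition of {1..12} into 3 W_5-dot-orbits:

[[1, 3, 4, 5, 7], [2, 8, 9, 11, 12], [6, 10]]


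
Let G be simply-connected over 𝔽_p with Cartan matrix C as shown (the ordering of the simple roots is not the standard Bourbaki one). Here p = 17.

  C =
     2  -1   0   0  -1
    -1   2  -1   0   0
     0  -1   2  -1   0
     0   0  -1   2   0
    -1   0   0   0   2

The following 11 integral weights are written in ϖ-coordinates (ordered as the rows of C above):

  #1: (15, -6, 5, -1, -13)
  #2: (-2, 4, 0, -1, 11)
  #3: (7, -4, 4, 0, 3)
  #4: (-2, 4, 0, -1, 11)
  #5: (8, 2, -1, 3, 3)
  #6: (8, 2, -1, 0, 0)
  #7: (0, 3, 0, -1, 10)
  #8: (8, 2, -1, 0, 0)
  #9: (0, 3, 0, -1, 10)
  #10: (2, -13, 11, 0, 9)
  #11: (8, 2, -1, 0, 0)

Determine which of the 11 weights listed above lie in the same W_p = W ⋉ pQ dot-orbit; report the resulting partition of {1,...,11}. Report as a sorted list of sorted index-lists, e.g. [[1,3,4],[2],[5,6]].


Dynkin diagram of C (from the 8 off-diagonal −1 entries): A_5.

Each λ_j+ρ reduced to Ā_17; 5-tuples below use C's row order:

  1: (1, 4, 1, 0, 11);  2: (1, 4, 1, 0, 11);  3: (5, 3, 2, 1, 4);  4: (1, 4, 1, 0, 11);  5: (9, 3, 0, 1, 1);  6: (9, 3, 0, 1, 1);  7: (1, 4, 1, 0, 11);  8: (9, 3, 0, 1, 1);  9: (1, 4, 1, 0, 11);  10: (9, 3, 0, 1, 1);  11: (9, 3, 0, 1, 1)

Partition of {1..11} into 3 W_17-dot-orbits:

[[1, 2, 4, 7, 9], [3], [5, 6, 8, 10, 11]]


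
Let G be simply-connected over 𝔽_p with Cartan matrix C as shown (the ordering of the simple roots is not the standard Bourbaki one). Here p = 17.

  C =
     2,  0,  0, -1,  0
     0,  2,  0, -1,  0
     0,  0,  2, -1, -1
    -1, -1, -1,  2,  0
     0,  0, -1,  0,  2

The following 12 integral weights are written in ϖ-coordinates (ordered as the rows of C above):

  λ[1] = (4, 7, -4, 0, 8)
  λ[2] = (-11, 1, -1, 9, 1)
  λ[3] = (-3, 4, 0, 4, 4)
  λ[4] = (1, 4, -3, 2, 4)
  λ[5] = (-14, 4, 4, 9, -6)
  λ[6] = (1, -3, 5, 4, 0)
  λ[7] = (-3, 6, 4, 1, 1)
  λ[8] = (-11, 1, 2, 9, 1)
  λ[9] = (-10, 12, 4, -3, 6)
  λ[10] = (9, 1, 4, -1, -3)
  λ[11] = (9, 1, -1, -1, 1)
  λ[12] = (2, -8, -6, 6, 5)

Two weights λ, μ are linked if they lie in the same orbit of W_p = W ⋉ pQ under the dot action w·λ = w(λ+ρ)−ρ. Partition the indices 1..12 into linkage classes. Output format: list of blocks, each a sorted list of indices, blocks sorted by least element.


D_5 Cartan matrix, 5 simple roots permuted; ρ=(1,1,1,1,1).

Alcove-folded reps (p=17, 12 weights, presented ϖ-order):

    [1] (2, 5, 2, 1, 3)
    [2] (10, 2, 0, 0, 2)
    [3] (2, 5, 2, 1, 3)
    [4] (2, 5, 2, 1, 3)
    [5] (10, 2, 0, 0, 2)
    [6] (2, 2, 0, 3, 1)
    [7] (2, 7, 1, 0, 2)
    [8] (10, 2, 0, 0, 2)
    [9] (2, 2, 0, 3, 1)
    [10] (10, 2, 0, 0, 2)
    [11] (10, 2, 0, 0, 2)
    [12] (2, 2, 0, 3, 1)

These 12 weights hit 4 W_17-dot-orbits; sizes (3, 5, 3, 1):

[[1, 3, 4], [2, 5, 8, 10, 11], [6, 9, 12], [7]]


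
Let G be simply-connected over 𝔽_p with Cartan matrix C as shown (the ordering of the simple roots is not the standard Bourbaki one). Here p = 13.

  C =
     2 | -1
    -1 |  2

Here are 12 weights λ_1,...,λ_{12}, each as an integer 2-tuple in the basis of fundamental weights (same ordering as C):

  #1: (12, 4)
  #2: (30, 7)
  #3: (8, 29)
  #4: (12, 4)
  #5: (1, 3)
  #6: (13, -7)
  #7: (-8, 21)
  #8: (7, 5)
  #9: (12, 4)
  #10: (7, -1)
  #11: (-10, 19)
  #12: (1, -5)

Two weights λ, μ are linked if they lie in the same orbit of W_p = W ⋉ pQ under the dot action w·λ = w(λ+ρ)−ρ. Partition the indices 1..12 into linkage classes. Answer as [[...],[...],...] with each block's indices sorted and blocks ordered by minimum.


Cartan matrix: type A_2 (|W|=6); un-permuting the 2 rows.

Folding the 12 weights λ_j+ρ into Ā_13 (reps in the given 2-coord order):

  λ_1+ρ ↦ (8, 0)
  λ_2+ρ ↦ (8, 0)
  λ_3+ρ ↦ (0, 9)
  λ_4+ρ ↦ (8, 0)
  λ_5+ρ ↦ (2, 4)
  λ_6+ρ ↦ (7, 5)
  λ_7+ρ ↦ (2, 4)
  λ_8+ρ ↦ (7, 5)
  λ_9+ρ ↦ (8, 0)
  λ_10+ρ ↦ (8, 0)
  λ_11+ρ ↦ (2, 4)
  λ_12+ρ ↦ (2, 2)

Partition of {1..12} into 5 W_13-dot-orbits:

[[1, 2, 4, 9, 10], [3], [5, 7, 11], [6, 8], [12]]


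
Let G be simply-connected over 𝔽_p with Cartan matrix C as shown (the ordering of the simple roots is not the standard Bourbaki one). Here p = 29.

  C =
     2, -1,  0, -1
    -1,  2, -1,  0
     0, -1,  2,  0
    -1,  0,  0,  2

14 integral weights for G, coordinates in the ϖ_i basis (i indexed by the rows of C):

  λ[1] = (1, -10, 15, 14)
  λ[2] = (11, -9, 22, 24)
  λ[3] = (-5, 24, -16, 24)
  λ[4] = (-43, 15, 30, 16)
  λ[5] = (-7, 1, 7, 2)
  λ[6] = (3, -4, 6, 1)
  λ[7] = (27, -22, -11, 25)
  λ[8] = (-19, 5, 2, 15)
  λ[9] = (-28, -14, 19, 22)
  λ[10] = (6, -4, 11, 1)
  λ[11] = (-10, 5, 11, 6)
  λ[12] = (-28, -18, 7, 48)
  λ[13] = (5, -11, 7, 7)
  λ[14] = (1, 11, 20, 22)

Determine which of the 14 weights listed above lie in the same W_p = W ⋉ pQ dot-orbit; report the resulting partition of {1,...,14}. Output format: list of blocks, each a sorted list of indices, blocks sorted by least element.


Root system A_4: the 4×4 matrix C matches after relabeling.

Each λ_j+ρ reduced to Ā_29; 4-tuples below use C's row order:

  [1] (7, 2, 7, 8)
  [2] (4, 0, 8, 2)
  [3] (4, 4, 2, 4)
  [4] (7, 4, 13, 2)
  [5] (1, 3, 4, 2)
  [6] (1, 3, 4, 2)
  [7] (1, 3, 4, 2)
  [8] (4, 3, 9, 2)
  [9] (4, 3, 9, 2)
  [10] (4, 3, 9, 2)
  [11] (4, 3, 9, 2)
  [12] (7, 2, 7, 8)
  [13] (4, 4, 2, 4)
  [14] (4, 0, 8, 2)

Partition of {1..14} into 6 W_29-dot-orbits:

[[1, 12], [2, 14], [3, 13], [4], [5, 6, 7], [8, 9, 10, 11]]


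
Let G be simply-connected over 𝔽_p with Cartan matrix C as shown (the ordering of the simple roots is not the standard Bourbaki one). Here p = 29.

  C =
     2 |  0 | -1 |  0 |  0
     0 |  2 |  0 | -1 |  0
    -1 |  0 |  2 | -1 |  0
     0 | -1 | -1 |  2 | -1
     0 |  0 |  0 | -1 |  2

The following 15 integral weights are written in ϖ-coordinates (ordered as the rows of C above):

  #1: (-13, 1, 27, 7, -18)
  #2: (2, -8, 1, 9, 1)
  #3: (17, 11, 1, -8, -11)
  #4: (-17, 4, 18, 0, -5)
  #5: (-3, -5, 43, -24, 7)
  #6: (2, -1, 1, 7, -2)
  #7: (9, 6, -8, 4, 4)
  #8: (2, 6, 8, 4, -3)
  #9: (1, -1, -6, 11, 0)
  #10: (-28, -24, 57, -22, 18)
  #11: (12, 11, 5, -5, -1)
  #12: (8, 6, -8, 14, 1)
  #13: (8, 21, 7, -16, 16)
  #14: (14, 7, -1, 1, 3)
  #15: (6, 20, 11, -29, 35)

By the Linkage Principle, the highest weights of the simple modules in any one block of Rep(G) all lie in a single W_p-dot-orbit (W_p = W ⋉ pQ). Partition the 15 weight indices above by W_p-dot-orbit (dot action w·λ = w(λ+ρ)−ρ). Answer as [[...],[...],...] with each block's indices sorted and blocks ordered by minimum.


Dynkin diagram of C (from the 8 off-diagonal −1 entries): D_5.

W_29-reps of the 15 weights in Ā_29 (same 5-coord order as C):

  λ_1 → (3, 0, 2, 7, 1) · λ_2 → (3, 7, 2, 3, 2) · λ_3 → (3, 5, 5, 2, 3) · λ_4 → (16, 2, 0, 3, 1) · λ_5 → (13, 8, 2, 0, 4) · λ_6 → (3, 0, 2, 7, 1) · λ_7 → (3, 5, 5, 2, 3) · λ_8 → (3, 7, 2, 3, 2) · λ_9 → (3, 0, 2, 7, 1) · λ_10 → (13, 8, 2, 0, 4) · λ_11 → (13, 8, 2, 0, 4) · λ_12 → (3, 7, 2, 3, 2) · λ_13 → (3, 7, 2, 3, 2) · λ_14 → (13, 8, 2, 0, 4) · λ_15 → (3, 0, 2, 7, 1)

Linkage partition of the 15 weights (5 classes, p=29):

[[1, 6, 9, 15], [2, 8, 12, 13], [3, 7], [4], [5, 10, 11, 14]]


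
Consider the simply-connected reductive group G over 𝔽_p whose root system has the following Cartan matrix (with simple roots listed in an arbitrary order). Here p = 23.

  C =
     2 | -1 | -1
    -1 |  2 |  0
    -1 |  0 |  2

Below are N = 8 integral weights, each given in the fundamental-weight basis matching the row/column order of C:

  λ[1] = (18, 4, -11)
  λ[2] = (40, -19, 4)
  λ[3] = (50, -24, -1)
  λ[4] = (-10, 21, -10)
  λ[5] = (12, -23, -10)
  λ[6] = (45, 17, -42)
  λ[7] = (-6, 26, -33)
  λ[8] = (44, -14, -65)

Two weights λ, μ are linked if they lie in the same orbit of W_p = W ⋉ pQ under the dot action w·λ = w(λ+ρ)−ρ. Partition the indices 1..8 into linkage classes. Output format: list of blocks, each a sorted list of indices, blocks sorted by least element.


Root system A_3: the 3×3 matrix C matches after relabeling.

λ_j+ρ reflected into Ā_23 (⟨·,θ^∨⟩≤23); 3-tuples as given:

  λ_1+ρ ↦ (9, 4, 9);  λ_2+ρ ↦ (0, 5, 18);  λ_3+ρ ↦ (0, 5, 18);  λ_4+ρ ↦ (9, 4, 9);  λ_5+ρ ↦ (9, 4, 9);  λ_6+ρ ↦ (0, 5, 18);  λ_7+ρ ↦ (9, 4, 9);  λ_8+ρ ↦ (9, 4, 9)

2 distinct reps among the 8 weights ⇒ 2 W_23-linkage classes:

[[1, 4, 5, 7, 8], [2, 3, 6]]


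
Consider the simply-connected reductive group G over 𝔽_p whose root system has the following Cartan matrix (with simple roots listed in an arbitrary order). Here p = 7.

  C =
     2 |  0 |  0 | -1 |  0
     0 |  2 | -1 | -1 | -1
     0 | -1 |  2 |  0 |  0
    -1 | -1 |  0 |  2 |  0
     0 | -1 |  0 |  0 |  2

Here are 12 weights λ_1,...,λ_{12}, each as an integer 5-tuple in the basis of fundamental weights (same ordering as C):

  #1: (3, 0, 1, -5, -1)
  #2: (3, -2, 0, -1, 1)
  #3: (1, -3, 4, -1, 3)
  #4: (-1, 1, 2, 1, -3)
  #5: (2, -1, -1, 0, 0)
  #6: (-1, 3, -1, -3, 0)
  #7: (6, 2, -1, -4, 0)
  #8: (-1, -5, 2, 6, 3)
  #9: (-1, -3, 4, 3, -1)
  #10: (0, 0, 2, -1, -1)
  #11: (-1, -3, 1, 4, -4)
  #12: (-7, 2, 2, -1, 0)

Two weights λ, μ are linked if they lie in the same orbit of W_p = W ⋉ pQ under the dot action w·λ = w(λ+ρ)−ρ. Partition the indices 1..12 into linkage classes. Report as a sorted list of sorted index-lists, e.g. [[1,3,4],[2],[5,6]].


C ↔ D_5 under row/col permutation; |W(D_5)| = 1920.

Alcove-folded reps (p=7, 12 weights, presented ϖ-order):

  1: (0, 1, 0, 0, 2);  2: (3, 0, 0, 1, 1);  3: (0, 0, 3, 0, 2);  4: (0, 0, 3, 0, 2);  5: (3, 0, 0, 1, 1);  6: (2, 2, 0, 0, 1);  7: (3, 0, 1, 0, 0);  8: (3, 0, 1, 0, 0);  9: (0, 0, 3, 0, 2);  10: (1, 1, 3, 0, 0);  11: (0, 0, 3, 0, 2);  12: (0, 1, 0, 0, 2)

Linkage partition of the 12 weights (6 classes, p=7):

[[1, 12], [2, 5], [3, 4, 9, 11], [6], [7, 8], [10]]


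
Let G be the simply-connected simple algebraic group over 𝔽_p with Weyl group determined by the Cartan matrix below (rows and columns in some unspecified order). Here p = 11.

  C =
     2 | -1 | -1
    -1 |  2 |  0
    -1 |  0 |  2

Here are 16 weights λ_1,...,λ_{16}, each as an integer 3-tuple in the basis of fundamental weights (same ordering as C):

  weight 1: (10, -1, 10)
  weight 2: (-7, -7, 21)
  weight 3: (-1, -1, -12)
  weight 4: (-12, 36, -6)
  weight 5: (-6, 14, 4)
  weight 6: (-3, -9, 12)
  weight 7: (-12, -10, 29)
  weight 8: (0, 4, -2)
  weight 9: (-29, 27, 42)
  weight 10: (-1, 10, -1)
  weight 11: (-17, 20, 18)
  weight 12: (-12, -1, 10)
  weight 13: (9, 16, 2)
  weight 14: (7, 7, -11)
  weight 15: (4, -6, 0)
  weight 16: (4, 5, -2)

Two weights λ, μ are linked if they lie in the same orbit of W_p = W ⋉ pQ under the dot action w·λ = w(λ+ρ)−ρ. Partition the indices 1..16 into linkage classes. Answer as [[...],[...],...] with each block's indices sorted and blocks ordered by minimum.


A_3 Cartan matrix, 3 simple roots permuted; ρ=(1,1,1).

Alcove-folded reps (p=11, 16 weights, presented ϖ-order):

  λ_1+ρ ↦ (0, 11, 0);  λ_2+ρ ↦ (0, 5, 1);  λ_3+ρ ↦ (0, 11, 0);  λ_4+ρ ↦ (1, 6, 4);  λ_5+ρ ↦ (1, 6, 4);  λ_6+ρ ↦ (8, 0, 1);  λ_7+ρ ↦ (8, 0, 1);  λ_8+ρ ↦ (0, 5, 1);  λ_9+ρ ↦ (4, 6, 1);  λ_10+ρ ↦ (0, 11, 0);  λ_11+ρ ↦ (2, 1, 3);  λ_12+ρ ↦ (0, 11, 0);  λ_13+ρ ↦ (2, 1, 3);  λ_14+ρ ↦ (2, 1, 3);  λ_15+ρ ↦ (0, 5, 1);  λ_16+ρ ↦ (4, 6, 1)

6 distinct reps among the 16 weights ⇒ 6 W_11-linkage classes:

[[1, 3, 10, 12], [2, 8, 15], [4, 5], [6, 7], [9, 16], [11, 13, 14]]


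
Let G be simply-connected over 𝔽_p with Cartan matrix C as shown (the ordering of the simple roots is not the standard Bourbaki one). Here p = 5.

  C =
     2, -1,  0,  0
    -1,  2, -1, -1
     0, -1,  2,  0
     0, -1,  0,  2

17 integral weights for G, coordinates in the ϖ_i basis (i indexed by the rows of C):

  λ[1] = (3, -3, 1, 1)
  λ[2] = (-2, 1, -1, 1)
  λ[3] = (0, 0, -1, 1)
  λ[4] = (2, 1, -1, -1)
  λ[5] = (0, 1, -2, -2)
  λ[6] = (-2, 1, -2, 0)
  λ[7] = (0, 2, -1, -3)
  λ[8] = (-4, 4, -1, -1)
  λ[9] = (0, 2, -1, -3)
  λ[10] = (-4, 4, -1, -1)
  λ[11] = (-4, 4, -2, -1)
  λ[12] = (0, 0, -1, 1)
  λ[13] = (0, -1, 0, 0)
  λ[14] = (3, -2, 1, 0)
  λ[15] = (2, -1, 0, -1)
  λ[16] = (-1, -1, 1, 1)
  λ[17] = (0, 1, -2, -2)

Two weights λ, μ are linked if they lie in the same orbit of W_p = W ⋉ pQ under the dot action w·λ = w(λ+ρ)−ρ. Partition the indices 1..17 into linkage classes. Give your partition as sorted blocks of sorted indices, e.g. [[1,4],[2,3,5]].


D_4 Cartan matrix, 4 simple roots permuted; ρ=(1,1,1,1).

W_5-reps of the 17 weights in Ā_5 (same 4-coord order as C):

  λ_1 → (2, 1, 0, 0)
  λ_2 → (1, 1, 0, 2)
  λ_3 → (1, 1, 0, 2)
  λ_4 → (3, 0, 0, 0)
  λ_5 → (1, 0, 1, 1)
  λ_6 → (1, 0, 1, 1)
  λ_7 → (1, 1, 0, 2)
  λ_8 → (3, 0, 0, 0)
  λ_9 → (1, 1, 0, 2)
  λ_10 → (3, 0, 0, 0)
  λ_11 → (3, 0, 1, 0)
  λ_12 → (1, 1, 0, 2)
  λ_13 → (1, 0, 1, 1)
  λ_14 → (3, 0, 1, 0)
  λ_15 → (3, 0, 1, 0)
  λ_16 → (0, 0, 2, 2)
  λ_17 → (1, 0, 1, 1)

6 distinct reps among the 17 weights ⇒ 6 W_5-linkage classes:

[[1], [2, 3, 7, 9, 12], [4, 8, 10], [5, 6, 13, 17], [11, 14, 15], [16]]


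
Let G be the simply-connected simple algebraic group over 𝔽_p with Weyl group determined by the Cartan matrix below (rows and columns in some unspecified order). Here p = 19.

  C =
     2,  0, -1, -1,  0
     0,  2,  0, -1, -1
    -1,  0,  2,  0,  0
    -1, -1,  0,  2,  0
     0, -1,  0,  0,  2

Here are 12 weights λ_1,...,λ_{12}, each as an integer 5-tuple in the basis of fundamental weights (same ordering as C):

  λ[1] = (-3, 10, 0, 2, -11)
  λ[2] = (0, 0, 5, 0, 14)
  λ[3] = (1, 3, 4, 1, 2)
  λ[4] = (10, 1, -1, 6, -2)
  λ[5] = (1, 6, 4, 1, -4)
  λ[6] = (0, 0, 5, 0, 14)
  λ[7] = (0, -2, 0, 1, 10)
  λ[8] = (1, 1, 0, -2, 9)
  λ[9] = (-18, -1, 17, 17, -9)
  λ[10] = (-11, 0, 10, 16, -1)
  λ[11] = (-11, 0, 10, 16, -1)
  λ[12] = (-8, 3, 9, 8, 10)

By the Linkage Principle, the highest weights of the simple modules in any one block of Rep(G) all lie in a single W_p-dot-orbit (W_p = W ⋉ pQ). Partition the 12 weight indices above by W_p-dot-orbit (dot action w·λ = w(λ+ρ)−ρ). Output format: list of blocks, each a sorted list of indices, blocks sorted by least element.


Root system A_5: the 5×5 matrix C matches after relabeling.

W_19-reps of the 12 weights in Ā_19 (same 5-coord order as C):

    1: (1, 1, 1, 1, 10)
    2: (1, 1, 1, 1, 10)
    3: (2, 4, 5, 2, 3)
    4: (10, 1, 1, 7, 0)
    5: (2, 4, 5, 2, 3)
    6: (1, 1, 1, 1, 10)
    7: (1, 1, 1, 1, 10)
    8: (1, 1, 1, 1, 10)
    9: (10, 1, 1, 7, 0)
    10: (10, 1, 1, 7, 0)
    11: (10, 1, 1, 7, 0)
    12: (2, 4, 5, 2, 3)

3 distinct reps among the 12 weights ⇒ 3 W_19-linkage classes:

[[1, 2, 6, 7, 8], [3, 5, 12], [4, 9, 10, 11]]


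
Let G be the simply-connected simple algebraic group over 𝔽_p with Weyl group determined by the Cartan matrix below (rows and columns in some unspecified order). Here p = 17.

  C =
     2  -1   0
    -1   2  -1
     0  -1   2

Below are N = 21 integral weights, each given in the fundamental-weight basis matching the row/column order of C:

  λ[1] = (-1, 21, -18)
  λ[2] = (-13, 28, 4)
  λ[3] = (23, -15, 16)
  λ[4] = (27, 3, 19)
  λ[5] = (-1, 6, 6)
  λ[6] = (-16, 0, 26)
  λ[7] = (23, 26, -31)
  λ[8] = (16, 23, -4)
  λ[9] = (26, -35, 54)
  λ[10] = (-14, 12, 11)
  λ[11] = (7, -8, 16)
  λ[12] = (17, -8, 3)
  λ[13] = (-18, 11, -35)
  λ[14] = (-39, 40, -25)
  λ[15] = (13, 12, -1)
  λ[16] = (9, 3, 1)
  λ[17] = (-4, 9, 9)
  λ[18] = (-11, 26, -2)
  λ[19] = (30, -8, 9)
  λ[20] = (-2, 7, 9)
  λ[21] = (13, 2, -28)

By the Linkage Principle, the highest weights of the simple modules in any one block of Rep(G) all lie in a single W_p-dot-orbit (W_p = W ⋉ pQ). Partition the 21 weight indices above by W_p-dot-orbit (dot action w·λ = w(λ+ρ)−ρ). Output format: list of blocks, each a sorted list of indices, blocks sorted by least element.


A_3 Cartan matrix, 3 simple roots permuted; ρ=(1,1,1).

Each λ_j+ρ reduced to Ā_17; 3-tuples below use C's row order:

  1: (5, 0, 12);  2: (5, 0, 12);  3: (0, 7, 7);  4: (10, 4, 2);  5: (0, 7, 7);  6: (10, 4, 2);  7: (4, 3, 10);  8: (4, 3, 10);  9: (4, 3, 10);  10: (5, 0, 4);  11: (0, 7, 9);  12: (10, 4, 2);  13: (5, 0, 12);  14: (4, 3, 10);  15: (4, 3, 10);  16: (10, 4, 2);  17: (0, 7, 7);  18: (0, 7, 9);  19: (0, 7, 7);  20: (0, 7, 9);  21: (0, 7, 7)

Linkage partition of the 21 weights (6 classes, p=17):

[[1, 2, 13], [3, 5, 17, 19, 21], [4, 6, 12, 16], [7, 8, 9, 14, 15], [10], [11, 18, 20]]


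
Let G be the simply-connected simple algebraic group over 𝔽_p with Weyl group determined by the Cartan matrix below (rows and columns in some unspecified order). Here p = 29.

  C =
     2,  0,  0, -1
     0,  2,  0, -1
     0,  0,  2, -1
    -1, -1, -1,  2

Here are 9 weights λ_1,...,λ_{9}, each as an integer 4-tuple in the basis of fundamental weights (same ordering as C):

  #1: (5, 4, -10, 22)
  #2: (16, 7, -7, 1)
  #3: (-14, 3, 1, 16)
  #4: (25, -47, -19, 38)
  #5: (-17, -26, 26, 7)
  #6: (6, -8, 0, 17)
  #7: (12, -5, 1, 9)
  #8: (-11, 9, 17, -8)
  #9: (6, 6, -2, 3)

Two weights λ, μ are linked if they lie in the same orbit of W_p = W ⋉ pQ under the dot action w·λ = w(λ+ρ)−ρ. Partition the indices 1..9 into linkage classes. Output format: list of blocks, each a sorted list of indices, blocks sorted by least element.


Dynkin diagram of C (from the 6 off-diagonal −1 entries): D_4.

Ā_29 reps of the 9 weights (D_4, coords as presented):

  [1] (1, 0, 4, 5)
  [2] (13, 4, 2, 4)
  [3] (13, 4, 2, 4)
  [4] (7, 7, 1, 3)
  [5] (13, 4, 2, 4)
  [6] (7, 7, 1, 3)
  [7] (13, 4, 2, 4)
  [8] (7, 7, 1, 3)
  [9] (7, 7, 1, 3)

The 9 indices split into 3 linkage classes (same alcove rep ⇔ same W_29-dot-orbit):

[[1], [2, 3, 5, 7], [4, 6, 8, 9]]


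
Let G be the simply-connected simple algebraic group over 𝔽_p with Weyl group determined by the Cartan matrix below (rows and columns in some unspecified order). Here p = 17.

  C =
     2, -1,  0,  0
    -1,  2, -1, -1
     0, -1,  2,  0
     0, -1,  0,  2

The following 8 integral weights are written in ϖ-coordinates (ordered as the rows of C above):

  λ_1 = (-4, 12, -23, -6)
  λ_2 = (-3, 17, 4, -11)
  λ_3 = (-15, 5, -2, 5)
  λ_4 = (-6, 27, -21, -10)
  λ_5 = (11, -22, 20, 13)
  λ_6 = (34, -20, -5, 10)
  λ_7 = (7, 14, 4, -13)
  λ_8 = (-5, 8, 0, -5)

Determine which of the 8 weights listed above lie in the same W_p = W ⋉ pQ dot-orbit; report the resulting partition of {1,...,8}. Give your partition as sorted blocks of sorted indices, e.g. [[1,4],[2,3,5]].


D_4 Cartan matrix, 4 simple roots permuted; ρ=(1,1,1,1).

Ā_17 reps of the 8 weights (D_4, coords as presented):

    1: (5, 0, 4, 3)
    2: (4, 1, 1, 4)
    3: (3, 2, 6, 1)
    4: (3, 2, 6, 1)
    5: (5, 0, 4, 3)
    6: (4, 1, 1, 4)
    7: (3, 2, 6, 1)
    8: (4, 1, 1, 4)

3 distinct reps among the 8 weights ⇒ 3 W_17-linkage classes:

[[1, 5], [2, 6, 8], [3, 4, 7]]


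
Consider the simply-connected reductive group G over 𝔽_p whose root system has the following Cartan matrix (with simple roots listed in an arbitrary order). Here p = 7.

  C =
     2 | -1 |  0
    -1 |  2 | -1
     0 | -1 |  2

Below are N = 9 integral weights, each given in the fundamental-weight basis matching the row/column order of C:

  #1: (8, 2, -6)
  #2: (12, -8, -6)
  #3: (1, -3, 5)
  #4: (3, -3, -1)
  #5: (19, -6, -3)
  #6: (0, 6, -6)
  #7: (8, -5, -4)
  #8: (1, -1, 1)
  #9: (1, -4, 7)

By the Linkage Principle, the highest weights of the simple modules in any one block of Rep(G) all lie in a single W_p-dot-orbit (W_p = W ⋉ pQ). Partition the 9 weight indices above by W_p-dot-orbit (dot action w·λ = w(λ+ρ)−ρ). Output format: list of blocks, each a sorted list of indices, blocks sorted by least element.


A_3 Cartan matrix, 3 simple roots permuted; ρ=(1,1,1).

Alcove-folded reps (p=7, 9 weights, presented ϖ-order):

  [1] (2, 0, 2) · [2] (5, 0, 1) · [3] (0, 2, 4) · [4] (2, 0, 2) · [5] (5, 0, 1) · [6] (0, 2, 4) · [7] (0, 3, 2) · [8] (2, 0, 2) · [9] (0, 2, 4)

4 distinct reps among the 9 weights ⇒ 4 W_7-linkage classes:

[[1, 4, 8], [2, 5], [3, 6, 9], [7]]
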